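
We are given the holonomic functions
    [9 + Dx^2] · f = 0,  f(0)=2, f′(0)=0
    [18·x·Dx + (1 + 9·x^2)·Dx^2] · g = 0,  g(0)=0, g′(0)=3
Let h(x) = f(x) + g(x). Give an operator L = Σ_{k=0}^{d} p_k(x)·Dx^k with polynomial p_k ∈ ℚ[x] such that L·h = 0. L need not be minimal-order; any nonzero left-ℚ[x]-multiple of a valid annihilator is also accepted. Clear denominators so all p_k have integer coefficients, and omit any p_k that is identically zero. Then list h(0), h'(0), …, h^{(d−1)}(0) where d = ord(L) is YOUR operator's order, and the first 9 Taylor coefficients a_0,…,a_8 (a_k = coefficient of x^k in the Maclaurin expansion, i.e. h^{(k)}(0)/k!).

L = (-1782·x + 20412·x^3 + 13122·x^5)·Dx + (-9 + 567·x^2 + 6561·x^4 + 6561·x^6)·Dx^2 + (-198·x + 2268·x^3 + 1458·x^5)·Dx^3 + (-1 + 63·x^2 + 729·x^4 + 729·x^6)·Dx^4  (order 4).
h: a_k = 2, 3, -9, -9, 27/4, 243/5, -81/40, -2187/7, 729/2240, …
ICs: h(0) = 2, h′(0) = 3, h′′(0) = -18, h′′′(0) = -54.

f: a_k = 2, 0, -9, 0, 27/4, 0, -81/40, 0, 729/2240, …
g: a_k = 0, 3, 0, -9, 0, 243/5, 0, -2187/7, 0, …
h₀=f+g: left-lcm gives L₀, ord ≤ 4.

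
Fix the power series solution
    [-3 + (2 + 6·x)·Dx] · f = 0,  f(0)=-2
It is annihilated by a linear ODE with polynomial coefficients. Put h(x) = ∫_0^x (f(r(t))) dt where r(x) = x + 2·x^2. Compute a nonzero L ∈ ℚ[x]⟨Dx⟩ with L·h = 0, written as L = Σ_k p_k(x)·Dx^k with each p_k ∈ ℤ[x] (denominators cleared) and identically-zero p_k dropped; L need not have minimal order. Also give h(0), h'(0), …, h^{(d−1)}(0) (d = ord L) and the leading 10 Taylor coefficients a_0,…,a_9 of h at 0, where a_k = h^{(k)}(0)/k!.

f: a_k = -2, -3, 9/4, -27/8, 405/64, -1701/128, 15309/512, -72171/1024, 2814669/16384, -14073345/32768, …
Substitute x→r, Dx→(1/r')Dx; clear ⇒ L₀.
Integrate: L := L₀·Dx.
L = (-3 - 12·x)·Dx + (2 + 6·x + 12·x^2)·Dx^2  (order 2).
h: a_k = 0, -2, -3/2, -5/4, 45/32, -63/64, -135/256, 11205/3584, -41715/8192, 31365/16384, …
ICs: h(0) = 0, h′(0) = -2.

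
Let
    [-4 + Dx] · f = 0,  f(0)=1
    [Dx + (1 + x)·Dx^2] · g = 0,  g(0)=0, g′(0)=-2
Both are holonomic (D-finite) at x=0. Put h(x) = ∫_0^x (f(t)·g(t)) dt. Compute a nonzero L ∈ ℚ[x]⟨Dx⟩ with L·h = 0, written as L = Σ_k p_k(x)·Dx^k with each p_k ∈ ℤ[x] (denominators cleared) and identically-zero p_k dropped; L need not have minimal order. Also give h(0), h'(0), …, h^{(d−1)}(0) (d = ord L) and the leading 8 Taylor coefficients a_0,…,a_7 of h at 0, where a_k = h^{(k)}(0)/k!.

f: a_k = 1, 4, 8, 32/3, 32/3, 128/15, 256/45, 1024/315, …
g: a_k = 0, -2, 1, -2/3, 1/2, -2/5, 1/3, -2/7, …
f·g: L₀ = L_f ⊗_s L_g, ord ≤ 1·2.
h=∫h₀ ⇒ L = L₀·Dx.
L = (12 + 16·x)·Dx + (-7 - 8·x)·Dx^2 + (1 + x)·Dx^3  (order 3).
h: a_k = 0, 0, -1, -7/3, -19/6, -31/10, -12/5, -97/63, …
ICs: h(0) = 0, h′(0) = 0, h′′(0) = -2.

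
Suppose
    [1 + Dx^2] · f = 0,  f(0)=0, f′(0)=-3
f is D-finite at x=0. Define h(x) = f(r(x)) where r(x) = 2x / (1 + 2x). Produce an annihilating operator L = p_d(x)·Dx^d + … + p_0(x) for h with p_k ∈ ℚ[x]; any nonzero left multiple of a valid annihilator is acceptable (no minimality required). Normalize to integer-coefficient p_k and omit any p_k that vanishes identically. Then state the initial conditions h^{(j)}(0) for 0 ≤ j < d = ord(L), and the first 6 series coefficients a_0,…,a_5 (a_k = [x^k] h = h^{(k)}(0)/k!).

f: a_k = 0, -3, 0, 1/2, 0, -1/40, …
L₀ from L_f via x↦r, Dx↦r'^{-1}Dx.
L = 4 + (4 + 24·x + 48·x^2 + 32·x^3)·Dx + (1 + 8·x + 24·x^2 + 32·x^3 + 16·x^4)·Dx^2  (order 2).
h: a_k = 0, -6, 12, -20, 24, -4/5, …
ICs: h(0) = 0, h′(0) = -6.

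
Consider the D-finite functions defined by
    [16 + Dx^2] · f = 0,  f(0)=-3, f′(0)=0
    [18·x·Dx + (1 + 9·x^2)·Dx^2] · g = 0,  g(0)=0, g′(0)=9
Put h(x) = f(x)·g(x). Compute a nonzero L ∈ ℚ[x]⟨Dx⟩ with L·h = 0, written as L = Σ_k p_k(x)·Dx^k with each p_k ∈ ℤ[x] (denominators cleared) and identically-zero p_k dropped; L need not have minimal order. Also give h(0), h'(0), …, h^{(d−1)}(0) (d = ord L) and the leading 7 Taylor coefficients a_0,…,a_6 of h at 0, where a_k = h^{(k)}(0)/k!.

L = (20800 + 494784·x^2 + 2923776·x^4 + 11943936·x^6 + 26873856·x^8) + (19584·x + 342144·x^3 + 2239488·x^5 + 6718464·x^7)·Dx + (1700 + 42732·x^2 + 318816·x^4 + 1492992·x^6 + 3359232·x^8)·Dx^2 + (1224·x + 21384·x^3 + 139968·x^5 + 419904·x^7)·Dx^3 + (25 + 738·x^2 + 8505·x^4 + 46656·x^6 + 104976·x^8)·Dx^4  (order 4).
h: a_k = 0, -27, 0, 297, 0, -6867/5, 0, …
ICs: h(0) = 0, h′(0) = -27, h′′(0) = 0, h′′′(0) = 1782.

f: a_k = -3, 0, 24, 0, -32, 0, 256/15, …
g: a_k = 0, 9, 0, -27, 0, 729/5, 0, …
L₀ := L_f ⊗_s L_g (sym. prod.), ord ≤ 4.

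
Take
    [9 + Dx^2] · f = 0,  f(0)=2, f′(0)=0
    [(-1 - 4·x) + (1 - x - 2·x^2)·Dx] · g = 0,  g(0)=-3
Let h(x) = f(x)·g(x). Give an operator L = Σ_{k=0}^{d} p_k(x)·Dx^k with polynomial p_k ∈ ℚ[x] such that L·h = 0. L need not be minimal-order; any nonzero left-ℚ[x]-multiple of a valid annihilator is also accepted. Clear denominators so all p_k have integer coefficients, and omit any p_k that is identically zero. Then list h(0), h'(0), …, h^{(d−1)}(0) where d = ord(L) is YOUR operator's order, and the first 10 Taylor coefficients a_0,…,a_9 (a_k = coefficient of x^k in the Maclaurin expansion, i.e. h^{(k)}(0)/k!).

f: a_k = 2, 0, -9, 0, 27/4, 0, -81/40, 0, 729/2240, 0, …
g: a_k = -3, -3, -9, -15, -33, -63, -129, -255, -513, -1023, …
L₀ := L_f ⊗_s L_g (sym. prod.), ord ≤ 2.
L = (-5 + 9·x + 18·x^2) + (2 + 8·x)·Dx + (-1 + x + 2·x^2)·Dx^2  (order 2).
h: a_k = -6, -6, 9, -3, -21/4, -45/4, -627/40, -1527/40, -157923/2240, -328947/2240, …
ICs: h(0) = -6, h′(0) = -6.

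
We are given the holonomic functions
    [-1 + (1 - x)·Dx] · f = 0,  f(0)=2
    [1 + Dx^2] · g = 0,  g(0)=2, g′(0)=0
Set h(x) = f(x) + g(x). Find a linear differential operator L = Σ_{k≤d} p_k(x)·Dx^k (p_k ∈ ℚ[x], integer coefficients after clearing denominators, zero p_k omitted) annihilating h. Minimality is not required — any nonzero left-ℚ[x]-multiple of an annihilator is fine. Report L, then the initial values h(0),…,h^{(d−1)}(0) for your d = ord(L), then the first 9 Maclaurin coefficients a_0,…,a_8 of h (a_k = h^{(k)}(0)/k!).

f: a_k = 2, 2, 2, 2, 2, 2, 2, 2, 2, …
g: a_k = 2, 0, -1, 0, 1/12, 0, -1/360, 0, 1/20160, …
L₀ := lclm(L_f,L_g); ord L₀ ≤ 1+2.
L = (7 - 2·x + x^2) + (-3 + 5·x - 3·x^2 + x^3)·Dx + (7 - 2·x + x^2)·Dx^2 + (-3 + 5·x - 3·x^2 + x^3)·Dx^3  (order 3).
h: a_k = 4, 2, 1, 2, 25/12, 2, 719/360, 2, 40321/20160, …
ICs: h(0) = 4, h′(0) = 2, h′′(0) = 2.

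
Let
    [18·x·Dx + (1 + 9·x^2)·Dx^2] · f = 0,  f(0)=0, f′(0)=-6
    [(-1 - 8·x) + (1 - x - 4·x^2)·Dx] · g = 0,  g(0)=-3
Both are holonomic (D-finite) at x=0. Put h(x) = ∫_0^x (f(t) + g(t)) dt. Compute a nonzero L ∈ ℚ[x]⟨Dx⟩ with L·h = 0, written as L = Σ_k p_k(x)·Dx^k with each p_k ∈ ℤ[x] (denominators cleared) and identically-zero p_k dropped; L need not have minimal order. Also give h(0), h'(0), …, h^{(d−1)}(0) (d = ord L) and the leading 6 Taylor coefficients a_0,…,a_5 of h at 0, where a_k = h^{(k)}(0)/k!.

L = (90 - 360·x - 6462·x^2 - 14688·x^3 - 63936·x^4 - 31104·x^6)·Dx^2 + (-36 - 294·x - 324·x^2 - 3198·x^3 - 13680·x^4 - 46080·x^5 - 3888·x^6 - 31104·x^7)·Dx^3 + (5 + 16·x + 160·x^2 - 96·x^3 + 555·x^4 - 2304·x^5 - 4896·x^6 - 1296·x^7 - 5184·x^8)·Dx^4  (order 4).
h: a_k = 0, -3, -9/2, -5, -9/4, -87/5, …
ICs: h(0) = 0, h′(0) = -3, h′′(0) = -9, h′′′(0) = -30.

f: a_k = 0, -6, 0, 18, 0, -486/5, …
g: a_k = -3, -3, -15, -27, -87, -195, …
f+g: L₀ = lclm(L_f,L_g), ord ≤ 2+1.
∫: right-multiply L₀ by Dx.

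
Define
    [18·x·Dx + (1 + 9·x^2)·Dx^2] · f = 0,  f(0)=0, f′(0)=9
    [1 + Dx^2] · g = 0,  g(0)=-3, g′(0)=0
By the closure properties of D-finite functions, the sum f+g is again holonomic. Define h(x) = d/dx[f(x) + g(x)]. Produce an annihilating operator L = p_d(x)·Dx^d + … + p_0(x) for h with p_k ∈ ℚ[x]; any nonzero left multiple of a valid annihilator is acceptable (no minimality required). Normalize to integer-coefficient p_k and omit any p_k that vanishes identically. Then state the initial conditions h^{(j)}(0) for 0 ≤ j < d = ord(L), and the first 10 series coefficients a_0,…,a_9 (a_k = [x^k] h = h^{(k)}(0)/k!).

f: a_k = 0, 9, 0, -27, 0, 729/5, 0, -6561/7, 0, 6561, …
g: a_k = -3, 0, 3/2, 0, -1/8, 0, 1/240, 0, -1/13440, 0, …
Sum ⇒ L₀ = lclm(L_f,L_g) in ℚ(x)⟨Dx⟩.
h=h₀': d/dx-closure on L₀ ⇒ L.
L = (-1926·x + 17820·x^3 + 1458·x^5) + (-17 + 351·x^2 + 4617·x^4 + 729·x^6)·Dx + (-1926·x + 17820·x^3 + 1458·x^5)·Dx^2 + (-17 + 351·x^2 + 4617·x^4 + 729·x^6)·Dx^3  (order 3).
h: a_k = 9, 3, -81, -1/2, 729, 1/40, -6561, -1/1680, 59049, 1/120960, …
ICs: h(0) = 9, h′(0) = 3, h′′(0) = -162.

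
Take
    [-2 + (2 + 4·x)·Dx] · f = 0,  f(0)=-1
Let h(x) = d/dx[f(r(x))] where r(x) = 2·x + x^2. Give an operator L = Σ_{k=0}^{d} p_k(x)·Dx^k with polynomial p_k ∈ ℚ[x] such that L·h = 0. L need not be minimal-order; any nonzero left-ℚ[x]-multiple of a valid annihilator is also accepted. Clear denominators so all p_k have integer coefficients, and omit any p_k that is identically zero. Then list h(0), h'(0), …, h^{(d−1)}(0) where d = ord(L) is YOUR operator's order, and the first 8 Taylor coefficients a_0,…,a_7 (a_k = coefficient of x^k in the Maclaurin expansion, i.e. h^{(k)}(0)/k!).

f: a_k = -1, -1, 1/2, -1/2, 5/8, -7/8, 21/16, -33/16, …
h₀=f(r): pull back L_f along r ⇒ L₀.
h₀' ⇒ L via d/dx closure of L₀.
L = -1 + (-1 - 5·x - 6·x^2 - 2·x^3)·Dx  (order 1).
h: a_k = -2, 2, -6, 18, -55, 171, -539, 1717, …
ICs: h(0) = -2.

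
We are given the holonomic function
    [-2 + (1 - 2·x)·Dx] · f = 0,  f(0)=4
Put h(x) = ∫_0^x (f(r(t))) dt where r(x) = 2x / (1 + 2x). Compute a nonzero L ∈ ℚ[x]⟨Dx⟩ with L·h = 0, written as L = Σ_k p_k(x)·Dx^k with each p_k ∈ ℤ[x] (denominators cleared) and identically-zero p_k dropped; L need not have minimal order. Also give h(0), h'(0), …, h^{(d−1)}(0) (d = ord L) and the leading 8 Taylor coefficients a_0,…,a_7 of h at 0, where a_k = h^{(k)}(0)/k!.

f: a_k = 4, 8, 16, 32, 64, 128, 256, 512, …
L₀ from L_f via x↦r, Dx↦r'^{-1}Dx.
∫: right-multiply L₀ by Dx.
L = 4·Dx + (-1 + 4·x^2)·Dx^2  (order 2).
h: a_k = 0, 4, 8, 32/3, 16, 128/5, 128/3, 512/7, …
ICs: h(0) = 0, h′(0) = 4.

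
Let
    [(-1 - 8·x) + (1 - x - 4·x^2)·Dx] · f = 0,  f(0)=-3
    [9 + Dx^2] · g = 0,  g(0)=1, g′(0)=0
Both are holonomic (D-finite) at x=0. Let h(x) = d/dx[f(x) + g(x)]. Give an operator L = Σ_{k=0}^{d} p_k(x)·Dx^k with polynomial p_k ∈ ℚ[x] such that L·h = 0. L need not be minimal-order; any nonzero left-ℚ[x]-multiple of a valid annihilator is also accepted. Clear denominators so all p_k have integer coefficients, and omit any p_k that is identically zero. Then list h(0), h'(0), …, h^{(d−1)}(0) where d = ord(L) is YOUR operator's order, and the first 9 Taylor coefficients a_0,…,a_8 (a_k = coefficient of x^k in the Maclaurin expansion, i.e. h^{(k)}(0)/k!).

L = (2358 + 13068·x + 57006·x^2 + 38520·x^3 + 83520·x^4 + 31104·x^5 + 41472·x^6) + (-189 - 1413·x + 1251·x^2 + 4203·x^3 + 5580·x^4 + 11952·x^5 + 12096·x^6 + 13824·x^7)·Dx + (262 + 1452·x + 6334·x^2 + 4280·x^3 + 9280·x^4 + 3456·x^5 + 4608·x^6)·Dx^2 + (-21 - 157·x + 139·x^2 + 467·x^3 + 620·x^4 + 1328·x^5 + 1344·x^6 + 1536·x^7)·Dx^3  (order 3).
h: a_k = -3, -39, -81, -669/2, -975, -130563/40, -9261, -15656871/560, -79083, …
ICs: h(0) = -3, h′(0) = -39, h′′(0) = -162.

f: a_k = -3, -3, -15, -27, -87, -195, -543, -1323, -3495, …
g: a_k = 1, 0, -9/2, 0, 27/8, 0, -81/80, 0, 729/4480, …
h₀=f+g: left-lcm gives L₀, ord ≤ 3.
h₀' ⇒ L via d/dx closure of L₀.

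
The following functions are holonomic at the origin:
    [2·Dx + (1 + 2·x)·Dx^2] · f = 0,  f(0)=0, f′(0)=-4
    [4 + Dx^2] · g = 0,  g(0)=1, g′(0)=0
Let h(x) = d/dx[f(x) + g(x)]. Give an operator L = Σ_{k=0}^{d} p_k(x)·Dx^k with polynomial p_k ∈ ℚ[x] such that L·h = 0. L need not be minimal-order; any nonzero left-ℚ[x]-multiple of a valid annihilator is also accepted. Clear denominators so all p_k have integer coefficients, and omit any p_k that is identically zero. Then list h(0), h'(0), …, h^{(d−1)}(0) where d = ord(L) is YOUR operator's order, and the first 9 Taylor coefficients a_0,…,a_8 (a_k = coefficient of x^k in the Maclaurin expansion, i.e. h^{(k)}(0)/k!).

L = (56 + 32·x + 32·x^2) + (12 + 40·x + 48·x^2 + 32·x^3)·Dx + (14 + 8·x + 8·x^2)·Dx^2 + (3 + 10·x + 12·x^2 + 8·x^3)·Dx^3  (order 3).
h: a_k = -4, 4, -16, 104/3, -64, 1912/15, -256, 161296/315, -1024, …
ICs: h(0) = -4, h′(0) = 4, h′′(0) = -32.

f: a_k = 0, -4, 4, -16/3, 8, -64/5, 64/3, -256/7, 64, …
g: a_k = 1, 0, -2, 0, 2/3, 0, -4/45, 0, 2/315, …
Sum ⇒ L₀ = lclm(L_f,L_g) in ℚ(x)⟨Dx⟩.
Derive L from L₀ (diff closure).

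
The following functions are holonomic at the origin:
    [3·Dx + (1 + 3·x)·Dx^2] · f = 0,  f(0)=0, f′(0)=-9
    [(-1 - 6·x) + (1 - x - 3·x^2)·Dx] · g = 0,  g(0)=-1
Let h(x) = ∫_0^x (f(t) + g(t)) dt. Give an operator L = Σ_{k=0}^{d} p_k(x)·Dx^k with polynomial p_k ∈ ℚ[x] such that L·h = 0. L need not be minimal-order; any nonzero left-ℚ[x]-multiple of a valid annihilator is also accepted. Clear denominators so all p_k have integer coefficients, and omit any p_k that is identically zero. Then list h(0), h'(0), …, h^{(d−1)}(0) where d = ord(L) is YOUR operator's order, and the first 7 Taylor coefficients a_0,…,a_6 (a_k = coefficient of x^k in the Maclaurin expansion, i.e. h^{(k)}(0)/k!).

f: a_k = 0, -9, 27/2, -27, 243/4, -729/5, 729/2, …
g: a_k = -1, -1, -4, -7, -19, -40, -97, …
L₀ := lclm(L_f,L_g); ord L₀ ≤ 2+1.
h=∫₀ˣh₀: take L = L₀·Dx.
L = (-270 - 1422·x - 3780·x^2 - 2916·x^3 - 2916·x^4)·Dx^2 + (-24 - 468·x - 2736·x^2 - 5616·x^3 - 5994·x^4 - 4860·x^5)·Dx^3 + (11 + 79·x + 129·x^2 - 171·x^3 - 783·x^4 - 1377·x^5 - 972·x^6)·Dx^4  (order 4).
h: a_k = 0, -1, -5, 19/6, -17/2, 167/20, -929/30, …
ICs: h(0) = 0, h′(0) = -1, h′′(0) = -10, h′′′(0) = 19.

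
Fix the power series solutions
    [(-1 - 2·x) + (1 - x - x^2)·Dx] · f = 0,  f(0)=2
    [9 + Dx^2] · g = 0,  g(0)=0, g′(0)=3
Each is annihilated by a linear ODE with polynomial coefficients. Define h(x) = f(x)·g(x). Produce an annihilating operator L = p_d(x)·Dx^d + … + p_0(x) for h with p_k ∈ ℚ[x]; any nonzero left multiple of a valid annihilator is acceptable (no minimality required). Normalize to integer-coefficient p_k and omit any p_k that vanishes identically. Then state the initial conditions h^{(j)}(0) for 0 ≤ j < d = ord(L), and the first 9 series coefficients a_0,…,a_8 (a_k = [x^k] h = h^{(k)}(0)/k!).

L = (-7 + 9·x + 9·x^2) + (2 + 4·x)·Dx + (-1 + x + x^2)·Dx^2  (order 2).
h: a_k = 0, 6, 6, 3, 9, 321/20, 501/20, 2253/56, 18279/280, …
ICs: h(0) = 0, h′(0) = 6.

f: a_k = 2, 2, 4, 6, 10, 16, 26, 42, 68, …
g: a_k = 0, 3, 0, -9/2, 0, 81/40, 0, -243/560, 0, …
L₀ := L_f ⊗_s L_g (sym. prod.), ord ≤ 2.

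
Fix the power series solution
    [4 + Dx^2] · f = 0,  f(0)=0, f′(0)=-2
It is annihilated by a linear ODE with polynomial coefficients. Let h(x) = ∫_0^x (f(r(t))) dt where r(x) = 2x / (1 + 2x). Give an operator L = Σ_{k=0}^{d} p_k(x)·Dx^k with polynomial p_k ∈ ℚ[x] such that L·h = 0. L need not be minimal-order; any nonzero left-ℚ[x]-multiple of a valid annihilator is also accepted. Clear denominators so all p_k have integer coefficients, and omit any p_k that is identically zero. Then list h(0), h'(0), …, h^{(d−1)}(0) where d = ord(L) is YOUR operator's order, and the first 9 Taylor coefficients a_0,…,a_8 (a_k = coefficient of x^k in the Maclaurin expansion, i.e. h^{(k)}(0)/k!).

f: a_k = 0, -2, 0, 4/3, 0, -4/15, 0, 8/315, 0, …
h₀=f(r): pull back L_f along r ⇒ L₀.
h=∫₀ˣh₀: take L = L₀·Dx.
L = 16·Dx + (4 + 24·x + 48·x^2 + 32·x^3)·Dx^2 + (1 + 8·x + 24·x^2 + 32·x^3 + 16·x^4)·Dx^3  (order 3).
h: a_k = 0, 0, -2, 8/3, -4/3, -32/5, 1376/45, -640/7, 70688/315, …
ICs: h(0) = 0, h′(0) = 0, h′′(0) = -4.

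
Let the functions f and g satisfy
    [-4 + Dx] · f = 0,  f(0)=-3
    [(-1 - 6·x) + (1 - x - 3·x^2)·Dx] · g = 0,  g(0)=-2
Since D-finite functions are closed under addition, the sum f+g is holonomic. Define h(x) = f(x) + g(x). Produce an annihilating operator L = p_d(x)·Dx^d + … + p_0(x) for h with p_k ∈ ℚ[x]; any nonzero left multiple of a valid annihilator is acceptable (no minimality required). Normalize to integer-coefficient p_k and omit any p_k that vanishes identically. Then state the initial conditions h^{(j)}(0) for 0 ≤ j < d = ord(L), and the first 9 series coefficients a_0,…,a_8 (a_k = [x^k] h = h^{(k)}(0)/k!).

f: a_k = -3, -12, -24, -32, -32, -128/5, -256/15, -1024/105, -512/105, …
g: a_k = -2, -2, -8, -14, -38, -80, -194, -434, -1016, …
L₀ := lclm(L_f,L_g); ord L₀ ≤ 1+1.
L = (16 - 8·x + 360·x^2 + 288·x^3) + (8 - 50·x - 134·x^2 + 96·x^3 + 144·x^4)·Dx + (-3 + 13·x + 11·x^2 - 42·x^3 - 36·x^4)·Dx^2  (order 2).
h: a_k = -5, -14, -32, -46, -70, -528/5, -3166/15, -46594/105, -107192/105, …
ICs: h(0) = -5, h′(0) = -14.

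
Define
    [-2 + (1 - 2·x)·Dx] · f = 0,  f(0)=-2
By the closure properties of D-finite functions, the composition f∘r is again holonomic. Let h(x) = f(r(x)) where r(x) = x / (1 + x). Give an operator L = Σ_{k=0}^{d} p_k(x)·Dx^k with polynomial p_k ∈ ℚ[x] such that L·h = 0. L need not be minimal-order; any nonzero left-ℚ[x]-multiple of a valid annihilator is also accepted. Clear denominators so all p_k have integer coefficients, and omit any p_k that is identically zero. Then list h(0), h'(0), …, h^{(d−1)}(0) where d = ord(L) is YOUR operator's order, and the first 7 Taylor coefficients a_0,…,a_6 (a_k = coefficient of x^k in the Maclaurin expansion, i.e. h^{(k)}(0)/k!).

L = 2 + (-1 + x^2)·Dx  (order 1).
h: a_k = -2, -4, -4, -4, -4, -4, -4, …
ICs: h(0) = -2.

f: a_k = -2, -4, -8, -16, -32, -64, -128, …
h₀=f(r): pull back L_f along r ⇒ L₀.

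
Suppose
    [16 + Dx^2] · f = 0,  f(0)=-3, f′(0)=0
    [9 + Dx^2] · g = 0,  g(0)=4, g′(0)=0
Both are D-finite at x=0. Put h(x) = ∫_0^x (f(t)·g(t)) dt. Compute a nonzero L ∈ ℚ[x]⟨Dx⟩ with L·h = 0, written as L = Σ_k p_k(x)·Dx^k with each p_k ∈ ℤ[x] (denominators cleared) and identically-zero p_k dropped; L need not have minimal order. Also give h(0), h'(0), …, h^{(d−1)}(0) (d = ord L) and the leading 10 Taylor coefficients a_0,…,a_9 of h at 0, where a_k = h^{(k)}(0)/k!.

f: a_k = -3, 0, 24, 0, -32, 0, 256/15, 0, -512/105, 0, …
g: a_k = 4, 0, -18, 0, 27/2, 0, -81/20, 0, 729/1120, 0, …
L₀ := L_f ⊗_s L_g (sym. prod.), ord ≤ 4.
Integrate: L := L₀·Dx.
L = 49·Dx + 50·Dx^3 + Dx^5  (order 5).
h: a_k = 0, -12, 0, 50, 0, -1201/10, 0, 11765/84, 0, -2882401/30240, …
ICs: h(0) = 0, h′(0) = -12, h′′(0) = 0, h′′′(0) = 300, h′′′′(0) = 0.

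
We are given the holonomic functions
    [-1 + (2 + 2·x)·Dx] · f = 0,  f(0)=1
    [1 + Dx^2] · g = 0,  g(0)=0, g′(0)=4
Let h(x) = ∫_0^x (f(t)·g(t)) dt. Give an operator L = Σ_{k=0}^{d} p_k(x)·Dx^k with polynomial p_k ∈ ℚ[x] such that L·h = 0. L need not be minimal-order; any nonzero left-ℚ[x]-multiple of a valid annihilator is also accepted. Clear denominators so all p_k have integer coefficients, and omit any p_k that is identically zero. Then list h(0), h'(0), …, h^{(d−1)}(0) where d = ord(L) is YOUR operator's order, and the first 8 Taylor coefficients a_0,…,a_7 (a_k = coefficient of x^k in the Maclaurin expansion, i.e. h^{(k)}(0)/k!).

f: a_k = 1, 1/2, -1/8, 1/16, -5/128, 7/256, -21/1024, 33/2048, …
g: a_k = 0, 4, 0, -2/3, 0, 1/30, 0, -1/1260, …
Sym-product of L_f,L_g gives L₀ (≤ ord 2).
h=∫h₀ ⇒ L = L₀·Dx.
L = (7 + 8·x + 4·x^2)·Dx + (-4 - 4·x)·Dx^2 + (4 + 8·x + 4·x^2)·Dx^3  (order 3).
h: a_k = 0, 0, 2, 2/3, -7/24, -1/60, -19/2880, 27/2240, …
ICs: h(0) = 0, h′(0) = 0, h′′(0) = 4.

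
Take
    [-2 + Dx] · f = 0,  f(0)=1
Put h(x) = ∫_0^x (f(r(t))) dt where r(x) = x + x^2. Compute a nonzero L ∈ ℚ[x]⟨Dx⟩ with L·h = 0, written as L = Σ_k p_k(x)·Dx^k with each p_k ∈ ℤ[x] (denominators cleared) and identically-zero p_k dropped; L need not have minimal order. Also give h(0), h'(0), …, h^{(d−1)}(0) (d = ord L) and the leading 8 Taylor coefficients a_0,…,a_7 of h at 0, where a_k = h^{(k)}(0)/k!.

L = (-2 - 4·x)·Dx + Dx^2  (order 2).
h: a_k = 0, 1, 1, 4/3, 4/3, 4/3, 52/45, 304/315, …
ICs: h(0) = 0, h′(0) = 1.

f: a_k = 1, 2, 2, 4/3, 2/3, 4/15, 4/45, 8/315, …
f∘r: x↦r, Dx↦Dx/r' in L_f ⇒ L₀.
h=∫h₀ ⇒ L = L₀·Dx.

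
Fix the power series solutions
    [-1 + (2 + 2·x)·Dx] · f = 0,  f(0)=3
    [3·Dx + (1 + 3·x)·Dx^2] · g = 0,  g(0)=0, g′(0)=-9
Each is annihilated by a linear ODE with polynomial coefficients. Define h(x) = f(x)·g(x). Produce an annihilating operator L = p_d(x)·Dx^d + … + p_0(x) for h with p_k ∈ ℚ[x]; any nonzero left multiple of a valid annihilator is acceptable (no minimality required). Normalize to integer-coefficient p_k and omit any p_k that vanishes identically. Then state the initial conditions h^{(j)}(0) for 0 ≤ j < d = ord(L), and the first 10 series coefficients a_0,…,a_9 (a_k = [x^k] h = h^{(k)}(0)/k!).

L = (-3 + 3·x) + (8 + 8·x)·Dx + (4 + 20·x + 28·x^2 + 12·x^3)·Dx^2  (order 2).
h: a_k = 0, -27, 27, -459/8, 135, -212841/640, 540567/640, -78640713/35840, 103946247/17920, -3566309391/229376, …
ICs: h(0) = 0, h′(0) = -27.

f: a_k = 3, 3/2, -3/8, 3/16, -15/128, 21/256, -63/1024, 99/2048, -1287/32768, 2145/65536, …
g: a_k = 0, -9, 27/2, -27, 243/4, -729/5, 729/2, -6561/7, 19683/8, -6561, …
Product ⇒ symmetric product L₀, ord ≤ 2.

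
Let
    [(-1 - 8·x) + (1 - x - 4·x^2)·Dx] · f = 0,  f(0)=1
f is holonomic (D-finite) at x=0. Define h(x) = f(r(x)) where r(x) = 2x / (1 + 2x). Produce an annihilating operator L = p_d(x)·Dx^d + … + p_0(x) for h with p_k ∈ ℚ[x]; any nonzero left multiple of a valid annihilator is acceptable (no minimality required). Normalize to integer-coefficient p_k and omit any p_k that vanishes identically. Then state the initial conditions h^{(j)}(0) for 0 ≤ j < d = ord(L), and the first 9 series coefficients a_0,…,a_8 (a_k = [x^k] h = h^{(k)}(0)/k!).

L = (2 + 36·x) + (-1 - 4·x + 12·x^2 + 32·x^3)·Dx  (order 1).
h: a_k = 1, 2, 16, 0, 256, -512, 5120, -18432, 118784, …
ICs: h(0) = 1.

f: a_k = 1, 1, 5, 9, 29, 65, 181, 441, 1165, …
Substitute x→r, Dx→(1/r')Dx; clear ⇒ L₀.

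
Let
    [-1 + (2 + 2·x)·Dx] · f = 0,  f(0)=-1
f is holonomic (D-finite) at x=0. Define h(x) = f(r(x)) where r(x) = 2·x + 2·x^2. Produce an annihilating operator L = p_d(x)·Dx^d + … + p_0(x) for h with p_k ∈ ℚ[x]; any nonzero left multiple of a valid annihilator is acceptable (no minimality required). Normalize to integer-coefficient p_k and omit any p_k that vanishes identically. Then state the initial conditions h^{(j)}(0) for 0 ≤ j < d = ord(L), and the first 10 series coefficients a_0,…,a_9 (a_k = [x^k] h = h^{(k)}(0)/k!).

L = (-1 - 2·x) + (1 + 2·x + 2·x^2)·Dx  (order 1).
h: a_k = -1, -1, -1/2, 1/2, -3/8, 1/8, 3/16, -7/16, 61/128, -27/128, …
ICs: h(0) = -1.

f: a_k = -1, -1/2, 1/8, -1/16, 5/128, -7/256, 21/1024, -33/2048, 429/32768, -715/65536, …
h₀=f(r): pull back L_f along r ⇒ L₀.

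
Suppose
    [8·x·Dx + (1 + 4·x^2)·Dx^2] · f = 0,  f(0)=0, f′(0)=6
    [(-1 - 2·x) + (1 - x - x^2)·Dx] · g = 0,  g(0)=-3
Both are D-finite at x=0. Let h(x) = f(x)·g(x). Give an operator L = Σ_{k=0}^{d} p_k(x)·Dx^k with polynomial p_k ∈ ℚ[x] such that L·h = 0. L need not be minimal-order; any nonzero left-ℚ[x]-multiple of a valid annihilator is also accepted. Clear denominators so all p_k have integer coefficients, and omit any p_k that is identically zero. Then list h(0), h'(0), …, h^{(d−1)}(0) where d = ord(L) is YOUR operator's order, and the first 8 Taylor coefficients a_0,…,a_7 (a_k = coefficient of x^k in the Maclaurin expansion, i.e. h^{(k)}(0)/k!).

L = (2 + 8·x + 24·x^2) + (2 - 4·x + 16·x^2 + 24·x^3)·Dx + (-1 + x - 3·x^2 + 4·x^3 + 4·x^4)·Dx^2  (order 2).
h: a_k = 0, -18, -18, -12, -30, -498/5, -648/5, -2262/35, …
ICs: h(0) = 0, h′(0) = -18.

f: a_k = 0, 6, 0, -8, 0, 96/5, 0, -384/7, …
g: a_k = -3, -3, -6, -9, -15, -24, -39, -63, …
f·g: L₀ = L_f ⊗_s L_g, ord ≤ 2·1.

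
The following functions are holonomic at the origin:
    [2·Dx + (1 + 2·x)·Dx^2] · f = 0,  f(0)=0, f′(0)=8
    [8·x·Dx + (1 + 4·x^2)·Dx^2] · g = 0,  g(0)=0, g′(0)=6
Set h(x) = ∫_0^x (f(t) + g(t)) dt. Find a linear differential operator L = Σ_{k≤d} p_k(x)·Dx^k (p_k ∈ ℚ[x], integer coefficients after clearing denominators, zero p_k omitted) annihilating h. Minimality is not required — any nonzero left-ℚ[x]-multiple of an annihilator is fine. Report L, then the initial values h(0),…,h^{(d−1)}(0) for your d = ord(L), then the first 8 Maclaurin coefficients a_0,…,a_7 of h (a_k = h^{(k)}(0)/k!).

L = (-8 - 48·x + 96·x^2 + 64·x^3)·Dx^2 + (-8 - 16·x + 192·x^3 + 128·x^4)·Dx^3 + (-1 + 2·x + 8·x^2 + 16·x^3 + 48·x^4 + 32·x^5)·Dx^4  (order 4).
h: a_k = 0, 0, 7, -8/3, 2/3, -16/5, 112/15, -128/21, …
ICs: h(0) = 0, h′(0) = 0, h′′(0) = 14, h′′′(0) = -16.

f: a_k = 0, 8, -8, 32/3, -16, 128/5, -128/3, 512/7, …
g: a_k = 0, 6, 0, -8, 0, 96/5, 0, -384/7, …
Weyl lclm of L_f,L_g ⇒ L₀ (ord ≤ 4).
∫: right-multiply L₀ by Dx.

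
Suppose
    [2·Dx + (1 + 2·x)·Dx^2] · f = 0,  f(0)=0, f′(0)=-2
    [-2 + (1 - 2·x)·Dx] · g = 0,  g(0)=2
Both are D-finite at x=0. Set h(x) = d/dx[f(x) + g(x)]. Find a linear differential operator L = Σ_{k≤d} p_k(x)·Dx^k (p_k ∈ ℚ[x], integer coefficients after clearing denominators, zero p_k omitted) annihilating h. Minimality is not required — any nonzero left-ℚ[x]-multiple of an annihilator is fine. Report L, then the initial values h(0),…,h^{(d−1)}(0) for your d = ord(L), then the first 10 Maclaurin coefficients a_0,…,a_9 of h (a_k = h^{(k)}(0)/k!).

L = (-40 - 16·x) + (-8 - 64·x - 32·x^2)·Dx + (3 + 2·x - 12·x^2 - 8·x^3)·Dx^2  (order 2).
h: a_k = 2, 20, 40, 144, 288, 832, 1664, 4352, 8704, 21504, …
ICs: h(0) = 2, h′(0) = 20.

f: a_k = 0, -2, 2, -8/3, 4, -32/5, 32/3, -128/7, 32, -512/9, …
g: a_k = 2, 4, 8, 16, 32, 64, 128, 256, 512, 1024, …
L₀ := lclm(L_f,L_g); ord L₀ ≤ 2+1.
Derive L from L₀ (diff closure).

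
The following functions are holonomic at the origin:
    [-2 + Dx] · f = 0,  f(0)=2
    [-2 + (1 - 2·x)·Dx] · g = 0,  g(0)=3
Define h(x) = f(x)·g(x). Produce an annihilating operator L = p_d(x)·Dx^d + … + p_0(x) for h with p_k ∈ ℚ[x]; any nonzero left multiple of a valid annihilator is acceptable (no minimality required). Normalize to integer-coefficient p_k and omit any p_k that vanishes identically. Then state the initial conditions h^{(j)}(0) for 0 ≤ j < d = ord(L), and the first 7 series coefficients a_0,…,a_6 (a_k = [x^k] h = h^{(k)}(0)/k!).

f: a_k = 2, 4, 4, 8/3, 4/3, 8/15, 8/45, …
g: a_k = 3, 6, 12, 24, 48, 96, 192, …
L₀ := L_f ⊗_s L_g (sym. prod.), ord ≤ 1.
L = (4 - 4·x) + (-1 + 2·x)·Dx  (order 1).
h: a_k = 6, 24, 60, 128, 260, 2608/5, 15656/15, …
ICs: h(0) = 6.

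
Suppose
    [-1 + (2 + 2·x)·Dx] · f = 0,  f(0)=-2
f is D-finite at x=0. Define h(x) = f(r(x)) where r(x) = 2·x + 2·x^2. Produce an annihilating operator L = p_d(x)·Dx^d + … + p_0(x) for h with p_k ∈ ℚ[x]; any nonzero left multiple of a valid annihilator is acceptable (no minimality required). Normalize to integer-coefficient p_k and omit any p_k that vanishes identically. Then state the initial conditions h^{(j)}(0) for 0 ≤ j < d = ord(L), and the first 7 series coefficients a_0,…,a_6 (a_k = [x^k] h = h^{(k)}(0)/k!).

L = (-1 - 2·x) + (1 + 2·x + 2·x^2)·Dx  (order 1).
h: a_k = -2, -2, -1, 1, -3/4, 1/4, 3/8, …
ICs: h(0) = -2.

f: a_k = -2, -1, 1/4, -1/8, 5/64, -7/128, 21/512, …
Substitute x→r, Dx→(1/r')Dx; clear ⇒ L₀.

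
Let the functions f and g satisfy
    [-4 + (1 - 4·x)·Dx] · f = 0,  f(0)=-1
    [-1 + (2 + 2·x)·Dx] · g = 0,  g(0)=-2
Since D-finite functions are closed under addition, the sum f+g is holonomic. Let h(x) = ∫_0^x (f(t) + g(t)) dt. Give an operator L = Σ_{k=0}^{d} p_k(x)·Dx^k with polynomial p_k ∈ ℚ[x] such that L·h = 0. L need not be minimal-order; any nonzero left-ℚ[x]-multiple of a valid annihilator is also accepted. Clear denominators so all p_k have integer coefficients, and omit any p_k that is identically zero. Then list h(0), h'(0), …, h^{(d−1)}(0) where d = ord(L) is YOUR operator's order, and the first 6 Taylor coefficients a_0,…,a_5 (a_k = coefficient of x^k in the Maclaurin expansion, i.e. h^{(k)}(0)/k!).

L = (-68 - 48·x)·Dx + (129 + 248·x + 144·x^2)·Dx^2 + (-14 + 18·x + 128·x^2 + 96·x^3)·Dx^3  (order 3).
h: a_k = 0, -3, -5/2, -21/4, -513/32, -16379/320, …
ICs: h(0) = 0, h′(0) = -3, h′′(0) = -5.

f: a_k = -1, -4, -16, -64, -256, -1024, …
g: a_k = -2, -1, 1/4, -1/8, 5/64, -7/128, …
h₀=f+g: left-lcm gives L₀, ord ≤ 2.
∫: right-multiply L₀ by Dx.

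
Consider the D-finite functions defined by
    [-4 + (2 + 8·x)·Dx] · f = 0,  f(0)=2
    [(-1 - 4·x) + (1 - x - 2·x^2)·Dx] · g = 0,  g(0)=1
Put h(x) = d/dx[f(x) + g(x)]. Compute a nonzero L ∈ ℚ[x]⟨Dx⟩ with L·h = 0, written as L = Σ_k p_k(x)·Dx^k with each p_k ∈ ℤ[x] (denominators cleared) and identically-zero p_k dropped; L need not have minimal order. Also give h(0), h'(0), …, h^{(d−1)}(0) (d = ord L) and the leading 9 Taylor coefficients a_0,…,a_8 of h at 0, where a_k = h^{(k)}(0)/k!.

L = (-66 - 300·x - 720·x^2 - 480·x^3 - 480·x^4) + (-9 - 180·x - 954·x^2 - 1872·x^3 - 1800·x^4 - 1440·x^5)·Dx + (4 + 33·x + 69·x^2 - 28·x^3 - 228·x^4 - 480·x^5 - 320·x^6)·Dx^2  (order 2).
h: a_k = 5, -2, 39, -36, 385, -750, 4291, -12360, 54549, …
ICs: h(0) = 5, h′(0) = -2.

f: a_k = 2, 4, -4, 8, -20, 56, -168, 528, -1716, …
g: a_k = 1, 1, 3, 5, 11, 21, 43, 85, 171, …
Weyl lclm of L_f,L_g ⇒ L₀ (ord ≤ 2).
Differentiate: ansatz ord ≤ ord L₀ ⇒ L.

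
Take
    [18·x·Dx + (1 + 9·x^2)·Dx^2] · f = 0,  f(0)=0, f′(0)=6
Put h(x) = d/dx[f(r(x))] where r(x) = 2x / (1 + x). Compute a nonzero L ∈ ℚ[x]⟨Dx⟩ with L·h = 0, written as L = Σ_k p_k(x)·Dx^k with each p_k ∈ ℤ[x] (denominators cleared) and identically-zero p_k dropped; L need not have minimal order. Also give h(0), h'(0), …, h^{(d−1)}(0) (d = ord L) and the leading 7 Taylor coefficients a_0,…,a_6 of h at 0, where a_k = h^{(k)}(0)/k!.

f: a_k = 0, 6, 0, -18, 0, 486/5, 0, …
h₀=f(r): pull back L_f along r ⇒ L₀.
h₀' ⇒ L via d/dx closure of L₀.
L = (2 + 74·x) + (1 + 2·x + 37·x^2)·Dx  (order 1).
h: a_k = 12, -24, -396, 1680, 11292, -84744, -248316, …
ICs: h(0) = 12.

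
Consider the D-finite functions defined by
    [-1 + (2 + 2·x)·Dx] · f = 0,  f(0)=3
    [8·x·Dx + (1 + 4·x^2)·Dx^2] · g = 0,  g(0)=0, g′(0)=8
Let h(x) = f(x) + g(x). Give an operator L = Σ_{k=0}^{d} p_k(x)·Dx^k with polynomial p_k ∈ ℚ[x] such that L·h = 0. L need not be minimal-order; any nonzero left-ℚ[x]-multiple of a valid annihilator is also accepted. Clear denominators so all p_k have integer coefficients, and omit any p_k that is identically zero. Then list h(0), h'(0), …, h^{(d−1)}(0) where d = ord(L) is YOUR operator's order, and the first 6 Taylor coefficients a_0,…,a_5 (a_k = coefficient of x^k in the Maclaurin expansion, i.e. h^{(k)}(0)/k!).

L = (-16 - 40·x + 192·x^2 + 96·x^3)·Dx + (-35 - 64·x + 328·x^2 + 768·x^3 + 336·x^4)·Dx^2 + (-2 + 30·x + 48·x^2 + 144·x^3 + 224·x^4 + 96·x^5)·Dx^3  (order 3).
h: a_k = 3, 19/2, -3/8, -503/48, -15/128, 32873/1280, …
ICs: h(0) = 3, h′(0) = 19/2, h′′(0) = -3/4.

f: a_k = 3, 3/2, -3/8, 3/16, -15/128, 21/256, …
g: a_k = 0, 8, 0, -32/3, 0, 128/5, …
Weyl lclm of L_f,L_g ⇒ L₀ (ord ≤ 3).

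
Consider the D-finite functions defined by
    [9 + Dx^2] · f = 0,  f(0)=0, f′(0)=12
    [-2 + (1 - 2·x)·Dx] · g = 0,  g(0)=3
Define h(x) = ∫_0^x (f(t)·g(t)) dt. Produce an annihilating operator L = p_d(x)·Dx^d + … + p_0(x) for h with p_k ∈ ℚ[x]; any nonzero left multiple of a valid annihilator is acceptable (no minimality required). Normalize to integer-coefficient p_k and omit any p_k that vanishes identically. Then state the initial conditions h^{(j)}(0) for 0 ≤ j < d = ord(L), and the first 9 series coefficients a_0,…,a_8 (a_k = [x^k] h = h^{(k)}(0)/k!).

L = (-9 + 18·x)·Dx + 4·Dx^2 + (-1 + 2·x)·Dx^3  (order 3).
h: a_k = 0, 0, 18, 24, 45/2, 36, 1281/20, 549/5, 214479/1120, …
ICs: h(0) = 0, h′(0) = 0, h′′(0) = 36.

f: a_k = 0, 12, 0, -18, 0, 81/10, 0, -243/140, 0, …
g: a_k = 3, 6, 12, 24, 48, 96, 192, 384, 768, …
f·g: L₀ = L_f ⊗_s L_g, ord ≤ 2·1.
∫: right-multiply L₀ by Dx.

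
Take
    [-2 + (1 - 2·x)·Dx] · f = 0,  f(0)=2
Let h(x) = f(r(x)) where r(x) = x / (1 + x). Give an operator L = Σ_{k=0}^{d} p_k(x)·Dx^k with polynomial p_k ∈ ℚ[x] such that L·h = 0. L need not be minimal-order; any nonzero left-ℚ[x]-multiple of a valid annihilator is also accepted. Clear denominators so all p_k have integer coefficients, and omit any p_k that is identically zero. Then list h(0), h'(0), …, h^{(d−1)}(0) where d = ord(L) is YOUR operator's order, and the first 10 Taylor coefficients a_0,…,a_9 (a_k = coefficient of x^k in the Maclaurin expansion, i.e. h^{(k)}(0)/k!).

L = 2 + (-1 + x^2)·Dx  (order 1).
h: a_k = 2, 4, 4, 4, 4, 4, 4, 4, 4, 4, …
ICs: h(0) = 2.

f: a_k = 2, 4, 8, 16, 32, 64, 128, 256, 512, 1024, …
f∘r: x↦r, Dx↦Dx/r' in L_f ⇒ L₀.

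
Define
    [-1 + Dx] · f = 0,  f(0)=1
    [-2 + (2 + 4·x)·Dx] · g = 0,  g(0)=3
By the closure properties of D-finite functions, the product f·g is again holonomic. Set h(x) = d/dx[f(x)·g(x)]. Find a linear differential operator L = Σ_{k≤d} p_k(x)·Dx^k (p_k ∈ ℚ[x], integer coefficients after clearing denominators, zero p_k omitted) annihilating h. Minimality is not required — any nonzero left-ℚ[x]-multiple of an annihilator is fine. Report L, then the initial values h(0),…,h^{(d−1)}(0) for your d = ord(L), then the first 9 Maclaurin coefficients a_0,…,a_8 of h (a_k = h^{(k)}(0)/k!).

f: a_k = 1, 1, 1/2, 1/6, 1/24, 1/120, 1/720, 1/5040, 1/40320, …
g: a_k = 3, 3, -3/2, 3/2, -15/8, 21/8, -63/16, 99/16, -1287/128, …
L₀ := L_f ⊗_s L_g (sym. prod.), ord ≤ 1.
Derive L from L₀ (diff closure).
L = (1 + 4·x + 2·x^2) + (-1 - 3·x - 2·x^2)·Dx  (order 1).
h: a_k = 6, 6, 6, -2, 7, -61/5, 347/15, -4591/105, 34913/420, …
ICs: h(0) = 6.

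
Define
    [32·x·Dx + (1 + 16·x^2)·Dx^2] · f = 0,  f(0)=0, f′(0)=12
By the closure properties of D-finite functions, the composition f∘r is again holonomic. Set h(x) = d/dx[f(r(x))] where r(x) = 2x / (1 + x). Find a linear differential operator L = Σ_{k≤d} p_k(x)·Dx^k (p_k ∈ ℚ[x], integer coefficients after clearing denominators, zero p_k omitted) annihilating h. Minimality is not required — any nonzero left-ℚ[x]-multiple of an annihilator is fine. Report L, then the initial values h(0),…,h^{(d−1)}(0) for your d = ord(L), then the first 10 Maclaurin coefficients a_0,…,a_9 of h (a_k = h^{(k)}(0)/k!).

L = (2 + 130·x) + (1 + 2·x + 65·x^2)·Dx  (order 1).
h: a_k = 24, -48, -1464, 6048, 83064, -559248, -4280664, 44912448, 188418264, -3296145648, …
ICs: h(0) = 24.

f: a_k = 0, 12, 0, -64, 0, 3072/5, 0, -49152/7, 0, 262144/3, …
Change of var in L_f (x↦r) gives L₀.
Derive L from L₀ (diff closure).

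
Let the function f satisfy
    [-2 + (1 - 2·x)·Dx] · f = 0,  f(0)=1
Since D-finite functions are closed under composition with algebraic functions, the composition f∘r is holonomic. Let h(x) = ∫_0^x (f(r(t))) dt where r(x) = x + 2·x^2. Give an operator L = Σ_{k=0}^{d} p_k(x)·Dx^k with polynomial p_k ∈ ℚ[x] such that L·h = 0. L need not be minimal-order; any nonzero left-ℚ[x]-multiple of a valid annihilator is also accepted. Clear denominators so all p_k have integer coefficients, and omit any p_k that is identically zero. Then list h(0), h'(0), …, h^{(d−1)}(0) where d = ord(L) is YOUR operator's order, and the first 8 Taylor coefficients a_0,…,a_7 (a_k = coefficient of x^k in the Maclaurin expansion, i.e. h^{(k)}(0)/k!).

f: a_k = 1, 2, 4, 8, 16, 32, 64, 128, …
Substitute x→r, Dx→(1/r')Dx; clear ⇒ L₀.
Integrate: L := L₀·Dx.
L = (2 + 8·x)·Dx + (-1 + 2·x + 4·x^2)·Dx^2  (order 2).
h: a_k = 0, 1, 1, 8/3, 6, 16, 128/3, 832/7, …
ICs: h(0) = 0, h′(0) = 1.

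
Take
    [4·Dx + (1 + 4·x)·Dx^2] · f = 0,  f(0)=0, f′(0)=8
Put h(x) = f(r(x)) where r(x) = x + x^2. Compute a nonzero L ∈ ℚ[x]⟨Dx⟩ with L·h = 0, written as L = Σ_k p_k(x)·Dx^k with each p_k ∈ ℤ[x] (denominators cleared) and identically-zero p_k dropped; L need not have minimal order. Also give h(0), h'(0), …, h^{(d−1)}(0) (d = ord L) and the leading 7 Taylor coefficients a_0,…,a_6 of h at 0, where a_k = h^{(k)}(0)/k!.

L = 2·Dx + (1 + 2·x)·Dx^2  (order 2).
h: a_k = 0, 8, -8, 32/3, -16, 128/5, -128/3, …
ICs: h(0) = 0, h′(0) = 8.

f: a_k = 0, 8, -16, 128/3, -128, 2048/5, -4096/3, …
Substitute x→r, Dx→(1/r')Dx; clear ⇒ L₀.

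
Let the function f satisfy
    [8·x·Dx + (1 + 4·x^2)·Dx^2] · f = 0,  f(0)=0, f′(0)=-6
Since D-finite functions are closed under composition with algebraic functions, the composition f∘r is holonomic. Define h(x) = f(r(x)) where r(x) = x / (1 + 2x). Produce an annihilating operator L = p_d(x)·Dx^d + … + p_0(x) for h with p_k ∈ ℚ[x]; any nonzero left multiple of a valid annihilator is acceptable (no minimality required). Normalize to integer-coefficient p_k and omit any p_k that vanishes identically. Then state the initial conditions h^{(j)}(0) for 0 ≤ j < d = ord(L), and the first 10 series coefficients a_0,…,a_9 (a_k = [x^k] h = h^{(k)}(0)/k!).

L = (4 + 16·x)·Dx + (1 + 4·x + 8·x^2)·Dx^2  (order 2).
h: a_k = 0, -6, 12, -16, 0, 384/5, -256, 3072/7, 0, -8192/3, …
ICs: h(0) = 0, h′(0) = -6.

f: a_k = 0, -6, 0, 8, 0, -96/5, 0, 384/7, 0, -512/3, …
h₀=f(r): pull back L_f along r ⇒ L₀.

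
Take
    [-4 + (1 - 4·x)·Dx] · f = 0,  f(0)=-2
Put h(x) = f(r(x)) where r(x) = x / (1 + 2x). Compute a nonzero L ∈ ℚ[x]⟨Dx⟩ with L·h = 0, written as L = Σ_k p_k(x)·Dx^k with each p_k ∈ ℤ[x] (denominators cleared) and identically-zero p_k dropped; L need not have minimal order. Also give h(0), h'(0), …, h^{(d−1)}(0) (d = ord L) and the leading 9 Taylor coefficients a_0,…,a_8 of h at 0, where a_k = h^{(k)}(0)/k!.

f: a_k = -2, -8, -32, -128, -512, -2048, -8192, -32768, -131072, …
L₀ from L_f via x↦r, Dx↦r'^{-1}Dx.
L = 4 + (-1 + 4·x^2)·Dx  (order 1).
h: a_k = -2, -8, -16, -32, -64, -128, -256, -512, -1024, …
ICs: h(0) = -2.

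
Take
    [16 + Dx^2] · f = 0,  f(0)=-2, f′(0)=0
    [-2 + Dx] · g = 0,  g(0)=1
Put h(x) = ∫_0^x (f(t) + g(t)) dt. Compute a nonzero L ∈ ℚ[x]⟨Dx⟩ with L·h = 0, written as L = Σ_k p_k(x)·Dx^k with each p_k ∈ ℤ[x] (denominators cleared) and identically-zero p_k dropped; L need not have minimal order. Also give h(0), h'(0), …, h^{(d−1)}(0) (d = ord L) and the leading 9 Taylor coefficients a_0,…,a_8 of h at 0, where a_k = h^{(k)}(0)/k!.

f: a_k = -2, 0, 16, 0, -64/3, 0, 512/45, 0, -1024/315, …
g: a_k = 1, 2, 2, 4/3, 2/3, 4/15, 4/45, 8/315, 2/315, …
h₀=f+g: left-lcm gives L₀, ord ≤ 3.
∫: right-multiply L₀ by Dx.
L = -32·Dx + 16·Dx^2 - 2·Dx^3 + Dx^4  (order 4).
h: a_k = 0, -1, 1, 6, 1/3, -62/15, 2/45, 172/105, 1/315, …
ICs: h(0) = 0, h′(0) = -1, h′′(0) = 2, h′′′(0) = 36.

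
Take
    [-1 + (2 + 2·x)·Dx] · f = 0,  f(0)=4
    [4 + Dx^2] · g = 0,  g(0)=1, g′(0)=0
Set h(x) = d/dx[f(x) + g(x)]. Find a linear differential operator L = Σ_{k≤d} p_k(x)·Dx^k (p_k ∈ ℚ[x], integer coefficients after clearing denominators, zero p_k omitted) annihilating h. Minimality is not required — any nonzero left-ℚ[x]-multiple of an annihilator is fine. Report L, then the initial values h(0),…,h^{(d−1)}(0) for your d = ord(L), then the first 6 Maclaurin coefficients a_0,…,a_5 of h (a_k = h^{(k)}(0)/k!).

L = (-124 - 128·x - 64·x^2) + (-152 - 408·x - 384·x^2 - 128·x^3)·Dx + (-31 - 32·x - 16·x^2)·Dx^2 + (-38 - 102·x - 96·x^2 - 32·x^3)·Dx^3  (order 3).
h: a_k = 2, -5, 3/4, 49/24, 35/64, -1969/1920, …
ICs: h(0) = 2, h′(0) = -5, h′′(0) = 3/2.

f: a_k = 4, 2, -1/2, 1/4, -5/32, 7/64, …
g: a_k = 1, 0, -2, 0, 2/3, 0, …
h₀=f+g: left-lcm gives L₀, ord ≤ 3.
h=h₀': d/dx-closure on L₀ ⇒ L.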